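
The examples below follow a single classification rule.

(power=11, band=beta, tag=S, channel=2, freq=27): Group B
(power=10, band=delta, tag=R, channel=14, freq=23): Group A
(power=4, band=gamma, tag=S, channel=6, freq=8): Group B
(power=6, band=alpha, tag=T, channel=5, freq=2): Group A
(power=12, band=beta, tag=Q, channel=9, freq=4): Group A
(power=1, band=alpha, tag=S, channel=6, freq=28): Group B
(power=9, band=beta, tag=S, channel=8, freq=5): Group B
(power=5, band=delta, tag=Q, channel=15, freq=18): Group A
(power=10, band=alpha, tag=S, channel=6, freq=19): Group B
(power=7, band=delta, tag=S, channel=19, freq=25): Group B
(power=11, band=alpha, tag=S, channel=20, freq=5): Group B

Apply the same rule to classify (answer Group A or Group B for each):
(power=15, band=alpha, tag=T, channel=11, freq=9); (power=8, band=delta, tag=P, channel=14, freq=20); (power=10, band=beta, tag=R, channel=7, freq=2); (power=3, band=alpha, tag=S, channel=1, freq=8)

One predicate separates the groups cleanly: tag is not S.
Group A: (power=15, band=alpha, tag=T, channel=11, freq=9), since tag is T. Group A: (power=8, band=delta, tag=P, channel=14, freq=20), since tag is P. Group A: (power=10, band=beta, tag=R, channel=7, freq=2), since tag is R. Group B: (power=3, band=alpha, tag=S, channel=1, freq=8), since tag is S.

Group A, Group A, Group A, Group B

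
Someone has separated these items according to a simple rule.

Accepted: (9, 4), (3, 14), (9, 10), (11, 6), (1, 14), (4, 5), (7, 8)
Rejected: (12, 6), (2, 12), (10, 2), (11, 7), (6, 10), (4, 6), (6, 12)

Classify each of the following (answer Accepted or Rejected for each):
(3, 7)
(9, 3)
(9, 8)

One predicate separates the groups cleanly: sum is odd.

Rejected, Rejected, Accepted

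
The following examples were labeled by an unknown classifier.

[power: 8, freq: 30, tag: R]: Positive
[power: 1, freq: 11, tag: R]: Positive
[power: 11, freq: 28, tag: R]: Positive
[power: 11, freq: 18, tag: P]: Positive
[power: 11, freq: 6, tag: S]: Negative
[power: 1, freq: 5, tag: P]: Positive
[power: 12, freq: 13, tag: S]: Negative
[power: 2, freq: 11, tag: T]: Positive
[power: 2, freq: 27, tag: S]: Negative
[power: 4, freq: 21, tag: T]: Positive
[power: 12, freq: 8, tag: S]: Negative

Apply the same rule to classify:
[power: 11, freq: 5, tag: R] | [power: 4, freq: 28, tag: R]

Looking at the examples, the only property every 'Positive' case has and every 'Negative' case lacks is: tag is not S.
[power: 11, freq: 5, tag: R] — tag is R, hence Positive. [power: 4, freq: 28, tag: R] — tag is R, hence Positive.

Positive, Positive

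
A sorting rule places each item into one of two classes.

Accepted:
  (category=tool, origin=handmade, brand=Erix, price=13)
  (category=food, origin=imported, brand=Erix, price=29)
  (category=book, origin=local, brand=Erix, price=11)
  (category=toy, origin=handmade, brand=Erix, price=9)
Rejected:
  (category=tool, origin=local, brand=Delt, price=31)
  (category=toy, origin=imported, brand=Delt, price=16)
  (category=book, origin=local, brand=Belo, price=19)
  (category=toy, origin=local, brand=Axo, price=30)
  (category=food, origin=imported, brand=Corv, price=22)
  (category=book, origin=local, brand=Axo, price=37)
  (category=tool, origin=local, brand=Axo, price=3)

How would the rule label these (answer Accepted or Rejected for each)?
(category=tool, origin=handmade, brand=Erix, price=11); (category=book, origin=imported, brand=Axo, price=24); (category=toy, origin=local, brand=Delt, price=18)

Comparing the two groups points to one rule — brand is Erix.
(category=tool, origin=handmade, brand=Erix, price=11): brand is Erix — qualifies, so Accepted.
(category=book, origin=imported, brand=Axo, price=24): brand is Axo — fails this test, so Rejected.
(category=toy, origin=local, brand=Delt, price=18): brand is Delt — fails this test, so Rejected.

Accepted, Rejected, Rejected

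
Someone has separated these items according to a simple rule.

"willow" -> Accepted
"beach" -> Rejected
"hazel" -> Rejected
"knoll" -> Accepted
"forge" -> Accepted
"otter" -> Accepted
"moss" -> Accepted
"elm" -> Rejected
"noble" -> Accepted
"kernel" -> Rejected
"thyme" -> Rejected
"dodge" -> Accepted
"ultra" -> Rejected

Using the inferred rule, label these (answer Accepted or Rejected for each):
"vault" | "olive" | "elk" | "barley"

One predicate separates the groups cleanly: contains 'o'.
"vault": Rejected (no 'o'). "olive": Accepted (has 'o'). "elk": Rejected (no 'o'). "barley": Rejected (no 'o').

Rejected, Accepted, Rejected, Rejected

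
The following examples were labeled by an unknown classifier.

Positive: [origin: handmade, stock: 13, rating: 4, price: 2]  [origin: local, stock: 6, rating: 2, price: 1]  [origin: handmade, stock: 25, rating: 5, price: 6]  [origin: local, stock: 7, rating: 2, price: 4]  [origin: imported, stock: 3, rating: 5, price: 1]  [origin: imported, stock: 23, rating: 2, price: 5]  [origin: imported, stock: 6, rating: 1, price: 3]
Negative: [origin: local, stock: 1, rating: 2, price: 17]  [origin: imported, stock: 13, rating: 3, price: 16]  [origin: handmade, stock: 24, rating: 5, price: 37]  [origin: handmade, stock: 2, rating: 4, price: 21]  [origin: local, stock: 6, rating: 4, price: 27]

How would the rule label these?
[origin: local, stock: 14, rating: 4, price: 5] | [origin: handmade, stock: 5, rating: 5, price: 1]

The rule appears to be: price ≤ 6.
[origin: local, stock: 14, rating: 4, price: 5]: price = 5 — passes, so Positive.
[origin: handmade, stock: 5, rating: 5, price: 1]: price = 1 — passes, so Positive.

Positive, Positive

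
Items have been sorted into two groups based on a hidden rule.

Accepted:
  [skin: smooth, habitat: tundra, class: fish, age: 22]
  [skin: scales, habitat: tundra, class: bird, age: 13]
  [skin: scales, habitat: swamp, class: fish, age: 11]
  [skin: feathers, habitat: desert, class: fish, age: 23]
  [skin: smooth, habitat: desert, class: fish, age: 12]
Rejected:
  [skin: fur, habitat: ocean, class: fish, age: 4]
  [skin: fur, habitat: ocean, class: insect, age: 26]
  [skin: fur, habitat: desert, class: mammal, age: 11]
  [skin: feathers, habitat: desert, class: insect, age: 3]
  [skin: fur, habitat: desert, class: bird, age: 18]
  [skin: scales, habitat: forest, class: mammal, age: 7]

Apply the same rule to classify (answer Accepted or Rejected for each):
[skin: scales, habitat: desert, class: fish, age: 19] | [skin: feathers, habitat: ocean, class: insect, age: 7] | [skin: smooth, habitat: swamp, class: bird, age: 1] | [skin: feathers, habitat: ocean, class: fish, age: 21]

Accepted, Rejected, Rejected, Accepted

The distinguishing property — skin is not fur AND age ≥ 11 — holds for all the 'Accepted' cases and none of the 'Rejected' cases.
[skin: scales, habitat: desert, class: fish, age: 19]: Accepted (skin is scales, age = 19). [skin: feathers, habitat: ocean, class: insect, age: 7]: Rejected (skin is feathers, age = 7). [skin: smooth, habitat: swamp, class: bird, age: 1]: Rejected (skin is smooth, age = 1). [skin: feathers, habitat: ocean, class: fish, age: 21]: Accepted (skin is feathers, age = 21).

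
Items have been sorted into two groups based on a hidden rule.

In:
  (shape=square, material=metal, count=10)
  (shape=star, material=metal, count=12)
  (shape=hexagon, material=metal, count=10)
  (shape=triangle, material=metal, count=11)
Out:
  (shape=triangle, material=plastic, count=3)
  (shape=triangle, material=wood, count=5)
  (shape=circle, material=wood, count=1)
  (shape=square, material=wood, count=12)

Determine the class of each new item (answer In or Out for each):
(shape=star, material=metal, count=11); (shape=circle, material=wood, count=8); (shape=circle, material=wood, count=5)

Rule: material is metal. This holds for each 'In' example and fails for each 'Out' one.

In, Out, Out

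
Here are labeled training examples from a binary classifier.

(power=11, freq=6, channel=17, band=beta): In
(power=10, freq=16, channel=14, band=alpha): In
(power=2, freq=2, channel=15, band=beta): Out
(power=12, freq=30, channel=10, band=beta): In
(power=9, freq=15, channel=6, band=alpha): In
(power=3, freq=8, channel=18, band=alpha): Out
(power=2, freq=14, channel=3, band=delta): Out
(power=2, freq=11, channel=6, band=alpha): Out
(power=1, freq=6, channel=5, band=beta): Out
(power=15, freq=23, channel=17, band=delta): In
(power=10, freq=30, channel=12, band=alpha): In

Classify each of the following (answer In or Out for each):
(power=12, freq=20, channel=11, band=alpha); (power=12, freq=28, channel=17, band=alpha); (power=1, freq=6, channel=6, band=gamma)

The rule appears to be: power ≥ 9.
In: (power=12, freq=20, channel=11, band=alpha), since power = 12. In: (power=12, freq=28, channel=17, band=alpha), since power = 12. Out: (power=1, freq=6, channel=6, band=gamma), since power = 1.

In, In, Out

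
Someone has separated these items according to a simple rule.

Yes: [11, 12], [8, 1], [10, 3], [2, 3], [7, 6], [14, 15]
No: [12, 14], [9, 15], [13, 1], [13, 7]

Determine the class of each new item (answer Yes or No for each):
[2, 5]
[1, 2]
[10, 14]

Yes, Yes, No

One predicate separates the groups cleanly: sum is odd.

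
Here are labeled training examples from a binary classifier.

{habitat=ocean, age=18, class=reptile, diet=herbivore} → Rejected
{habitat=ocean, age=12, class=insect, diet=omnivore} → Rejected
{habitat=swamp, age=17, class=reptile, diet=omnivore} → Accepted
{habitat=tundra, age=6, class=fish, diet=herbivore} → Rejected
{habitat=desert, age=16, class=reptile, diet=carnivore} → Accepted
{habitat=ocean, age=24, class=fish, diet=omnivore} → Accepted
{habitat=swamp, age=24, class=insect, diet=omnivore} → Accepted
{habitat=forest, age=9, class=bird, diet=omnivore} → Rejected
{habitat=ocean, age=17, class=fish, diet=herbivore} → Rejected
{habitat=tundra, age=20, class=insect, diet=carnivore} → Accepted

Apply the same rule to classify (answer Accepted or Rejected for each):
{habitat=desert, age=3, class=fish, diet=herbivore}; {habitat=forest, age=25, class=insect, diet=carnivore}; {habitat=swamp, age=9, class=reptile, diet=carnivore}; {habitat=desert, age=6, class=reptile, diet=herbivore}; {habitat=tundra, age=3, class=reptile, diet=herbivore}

Rejected, Accepted, Rejected, Rejected, Rejected

The distinguishing property — diet is not herbivore AND age ≥ 16 — holds for all the 'Accepted' cases and none of the 'Rejected' cases.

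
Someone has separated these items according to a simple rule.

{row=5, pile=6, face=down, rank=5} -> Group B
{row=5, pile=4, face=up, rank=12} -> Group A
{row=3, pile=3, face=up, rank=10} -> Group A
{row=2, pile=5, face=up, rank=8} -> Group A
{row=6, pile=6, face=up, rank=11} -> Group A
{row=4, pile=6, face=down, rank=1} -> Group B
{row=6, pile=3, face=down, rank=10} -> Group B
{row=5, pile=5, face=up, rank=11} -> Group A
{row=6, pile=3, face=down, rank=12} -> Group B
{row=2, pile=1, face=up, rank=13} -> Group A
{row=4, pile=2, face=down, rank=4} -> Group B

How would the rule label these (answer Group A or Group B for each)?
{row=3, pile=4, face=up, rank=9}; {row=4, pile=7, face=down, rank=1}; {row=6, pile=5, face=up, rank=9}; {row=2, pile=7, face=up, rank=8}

Group A, Group B, Group A, Group A

All 'Group A' examples share one property — face is up — and every 'Group B' example lacks it.
{row=3, pile=4, face=up, rank=9} → face is up → Group A.
{row=4, pile=7, face=down, rank=1} → face is down → Group B.
{row=6, pile=5, face=up, rank=9} → face is up → Group A.
{row=2, pile=7, face=up, rank=8} → face is up → Group A.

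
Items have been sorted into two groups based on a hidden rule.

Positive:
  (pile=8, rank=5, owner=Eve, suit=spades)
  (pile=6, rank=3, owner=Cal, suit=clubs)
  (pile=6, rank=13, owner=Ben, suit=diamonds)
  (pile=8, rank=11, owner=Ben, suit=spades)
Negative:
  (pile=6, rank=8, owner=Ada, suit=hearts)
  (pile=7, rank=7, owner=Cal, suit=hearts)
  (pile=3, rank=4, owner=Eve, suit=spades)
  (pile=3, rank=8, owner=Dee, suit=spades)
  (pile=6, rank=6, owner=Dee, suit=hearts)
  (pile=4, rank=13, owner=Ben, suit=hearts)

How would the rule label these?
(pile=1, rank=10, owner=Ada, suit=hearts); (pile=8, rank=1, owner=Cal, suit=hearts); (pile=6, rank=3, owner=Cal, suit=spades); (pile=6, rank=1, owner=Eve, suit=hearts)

The rule appears to be: suit is not hearts AND pile ≥ 4.
(pile=1, rank=10, owner=Ada, suit=hearts) — suit is hearts, pile = 1, hence Negative.
(pile=8, rank=1, owner=Cal, suit=hearts) — suit is hearts, pile = 8, hence Negative.
(pile=6, rank=3, owner=Cal, suit=spades) — suit is spades, pile = 6, hence Positive.
(pile=6, rank=1, owner=Eve, suit=hearts) — suit is hearts, pile = 6, hence Negative.

Negative, Negative, Positive, Negative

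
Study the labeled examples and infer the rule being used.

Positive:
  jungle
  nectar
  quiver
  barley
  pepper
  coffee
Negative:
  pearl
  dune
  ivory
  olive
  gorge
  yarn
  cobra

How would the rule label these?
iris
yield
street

The distinguishing property — length 6 — holds for all the 'Positive' cases and none of the 'Negative' cases.
iris → length 4 → Negative. yield → length 5 → Negative. street → length 6 → Positive.

Negative, Negative, Positive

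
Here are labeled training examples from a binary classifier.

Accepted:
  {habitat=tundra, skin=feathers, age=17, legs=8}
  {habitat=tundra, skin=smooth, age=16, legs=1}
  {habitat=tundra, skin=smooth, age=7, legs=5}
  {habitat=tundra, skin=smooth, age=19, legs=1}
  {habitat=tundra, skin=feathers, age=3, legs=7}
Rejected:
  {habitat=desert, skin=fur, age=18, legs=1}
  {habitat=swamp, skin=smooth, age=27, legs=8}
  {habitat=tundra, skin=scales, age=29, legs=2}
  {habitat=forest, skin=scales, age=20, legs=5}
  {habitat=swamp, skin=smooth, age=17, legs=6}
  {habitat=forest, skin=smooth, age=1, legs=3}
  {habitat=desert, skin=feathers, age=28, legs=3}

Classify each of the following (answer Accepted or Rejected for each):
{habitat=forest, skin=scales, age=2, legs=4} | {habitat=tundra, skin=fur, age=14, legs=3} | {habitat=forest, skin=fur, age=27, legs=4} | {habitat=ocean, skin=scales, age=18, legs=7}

The classifier is using: habitat is tundra AND age ≤ 19.

Rejected, Accepted, Rejected, Rejected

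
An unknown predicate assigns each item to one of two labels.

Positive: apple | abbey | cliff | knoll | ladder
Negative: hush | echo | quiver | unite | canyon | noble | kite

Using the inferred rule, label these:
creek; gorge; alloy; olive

All 'Positive' examples share one property — has a double letter — and every 'Negative' example lacks it.
Positive: creek, since 'ee' doubled. Negative: gorge, since no doubled letter. Positive: alloy, since 'll' doubled. Negative: olive, since no doubled letter.

Positive, Negative, Positive, Negative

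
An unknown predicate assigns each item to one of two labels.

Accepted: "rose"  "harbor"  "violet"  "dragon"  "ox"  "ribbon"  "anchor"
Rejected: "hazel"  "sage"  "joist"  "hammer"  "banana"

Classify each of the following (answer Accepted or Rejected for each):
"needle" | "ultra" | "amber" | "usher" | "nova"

Rejected, Rejected, Rejected, Rejected, Accepted

The rule appears to be: even length AND contains 'o'.
"needle": Rejected (length 6, no 'o').
"ultra": Rejected (length 5, no 'o').
"amber": Rejected (length 5, no 'o').
"usher": Rejected (length 5, no 'o').
"nova": Accepted (length 4, has 'o').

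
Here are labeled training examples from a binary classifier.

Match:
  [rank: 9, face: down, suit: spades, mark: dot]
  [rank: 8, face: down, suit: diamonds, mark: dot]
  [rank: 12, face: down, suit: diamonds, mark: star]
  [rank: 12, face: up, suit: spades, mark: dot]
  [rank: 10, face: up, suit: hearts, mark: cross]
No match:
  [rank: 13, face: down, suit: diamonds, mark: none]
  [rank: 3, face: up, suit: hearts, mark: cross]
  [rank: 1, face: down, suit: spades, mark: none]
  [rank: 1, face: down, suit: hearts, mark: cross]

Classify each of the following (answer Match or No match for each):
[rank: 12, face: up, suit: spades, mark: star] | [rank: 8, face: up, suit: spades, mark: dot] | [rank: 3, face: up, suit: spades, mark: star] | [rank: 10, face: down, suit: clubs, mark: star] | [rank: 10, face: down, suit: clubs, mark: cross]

Match, Match, No match, Match, Match

One predicate separates the groups cleanly: rank ≥ 8 AND rank ≤ 12.
[rank: 12, face: up, suit: spades, mark: star] → rank = 12 → Match.
[rank: 8, face: up, suit: spades, mark: dot] → rank = 8 → Match.
[rank: 3, face: up, suit: spades, mark: star] → rank = 3 → No match.
[rank: 10, face: down, suit: clubs, mark: star] → rank = 10 → Match.
[rank: 10, face: down, suit: clubs, mark: cross] → rank = 10 → Match.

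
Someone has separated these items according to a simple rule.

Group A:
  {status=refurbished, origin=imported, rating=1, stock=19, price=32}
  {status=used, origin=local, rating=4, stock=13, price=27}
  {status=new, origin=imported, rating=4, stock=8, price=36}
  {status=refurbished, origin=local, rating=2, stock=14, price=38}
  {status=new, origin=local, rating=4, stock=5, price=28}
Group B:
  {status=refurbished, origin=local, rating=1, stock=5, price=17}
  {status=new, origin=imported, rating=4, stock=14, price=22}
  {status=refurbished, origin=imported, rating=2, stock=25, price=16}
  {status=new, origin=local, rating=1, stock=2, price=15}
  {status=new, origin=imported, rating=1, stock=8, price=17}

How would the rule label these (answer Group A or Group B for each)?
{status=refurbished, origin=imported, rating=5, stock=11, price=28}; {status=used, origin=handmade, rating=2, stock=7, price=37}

The rule appears to be: price ≥ 27.
{status=refurbished, origin=imported, rating=5, stock=11, price=28}: Group A (price = 28).
{status=used, origin=handmade, rating=2, stock=7, price=37}: Group A (price = 37).

Group A, Group A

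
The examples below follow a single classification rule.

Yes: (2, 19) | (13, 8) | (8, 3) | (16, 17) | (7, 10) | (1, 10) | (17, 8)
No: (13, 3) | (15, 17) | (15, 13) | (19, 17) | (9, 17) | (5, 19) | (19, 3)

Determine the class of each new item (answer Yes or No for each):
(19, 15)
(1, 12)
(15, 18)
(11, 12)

The classifier is using: sum is odd.

No, Yes, Yes, Yes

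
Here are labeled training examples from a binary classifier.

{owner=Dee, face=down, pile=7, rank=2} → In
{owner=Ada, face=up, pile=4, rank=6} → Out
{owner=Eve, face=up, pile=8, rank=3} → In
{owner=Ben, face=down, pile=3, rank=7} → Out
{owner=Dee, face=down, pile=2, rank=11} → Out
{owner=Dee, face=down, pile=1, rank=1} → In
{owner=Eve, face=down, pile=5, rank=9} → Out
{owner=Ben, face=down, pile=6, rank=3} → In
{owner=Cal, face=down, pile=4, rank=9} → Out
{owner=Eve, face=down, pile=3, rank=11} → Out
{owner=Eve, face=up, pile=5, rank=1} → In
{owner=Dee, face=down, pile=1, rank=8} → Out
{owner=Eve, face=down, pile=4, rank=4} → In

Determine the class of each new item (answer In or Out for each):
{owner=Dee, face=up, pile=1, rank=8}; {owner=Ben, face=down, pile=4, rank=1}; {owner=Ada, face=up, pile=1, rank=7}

Out, In, Out

Every 'In' example satisfies: rank ≤ 4. None of the 'Out' examples do.
{owner=Dee, face=up, pile=1, rank=8} → rank = 8 → Out.
{owner=Ben, face=down, pile=4, rank=1} → rank = 1 → In.
{owner=Ada, face=up, pile=1, rank=7} → rank = 7 → Out.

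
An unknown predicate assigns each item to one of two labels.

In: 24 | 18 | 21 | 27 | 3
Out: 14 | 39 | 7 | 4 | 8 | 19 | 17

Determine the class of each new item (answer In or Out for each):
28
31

Rule: multiple of 3 AND at most 27. This holds for each 'In' example and fails for each 'Out' one.
28: 28 = 3·9 + 1, 28 > 27 — fails the rule, so Out. 31: 31 = 3·10 + 1, 31 > 27 — fails the rule, so Out.

Out, Out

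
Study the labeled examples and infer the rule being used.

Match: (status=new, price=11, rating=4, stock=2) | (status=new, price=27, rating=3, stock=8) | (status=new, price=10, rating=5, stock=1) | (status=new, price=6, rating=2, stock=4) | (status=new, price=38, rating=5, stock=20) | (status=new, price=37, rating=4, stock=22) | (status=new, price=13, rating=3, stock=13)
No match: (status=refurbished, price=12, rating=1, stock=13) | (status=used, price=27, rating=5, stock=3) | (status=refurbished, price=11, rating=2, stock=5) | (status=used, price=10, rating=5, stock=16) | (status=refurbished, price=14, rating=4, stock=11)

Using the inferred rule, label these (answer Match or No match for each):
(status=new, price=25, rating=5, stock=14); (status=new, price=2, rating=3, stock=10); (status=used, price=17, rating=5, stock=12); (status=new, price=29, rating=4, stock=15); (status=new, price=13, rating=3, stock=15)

Match, Match, No match, Match, Match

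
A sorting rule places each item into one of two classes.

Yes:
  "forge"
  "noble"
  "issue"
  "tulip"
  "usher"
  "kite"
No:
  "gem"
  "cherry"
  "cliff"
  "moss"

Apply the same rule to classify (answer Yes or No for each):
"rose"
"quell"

'Yes' ⟺ has ≥ 2 vowels.
Yes: "rose", since 2 vowels.
Yes: "quell", since 2 vowels.

Yes, Yes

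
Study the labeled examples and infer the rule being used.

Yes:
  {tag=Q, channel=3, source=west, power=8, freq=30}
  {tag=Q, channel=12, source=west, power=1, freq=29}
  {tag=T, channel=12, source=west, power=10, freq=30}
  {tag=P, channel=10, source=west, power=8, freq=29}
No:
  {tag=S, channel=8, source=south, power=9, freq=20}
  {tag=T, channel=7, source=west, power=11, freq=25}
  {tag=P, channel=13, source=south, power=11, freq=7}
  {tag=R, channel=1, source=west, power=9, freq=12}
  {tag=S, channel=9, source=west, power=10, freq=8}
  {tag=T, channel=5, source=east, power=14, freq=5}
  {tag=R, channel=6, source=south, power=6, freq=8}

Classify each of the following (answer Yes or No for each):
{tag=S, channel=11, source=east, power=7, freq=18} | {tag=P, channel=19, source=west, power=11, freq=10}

No, No

The rule appears to be: freq ≥ 29.
{tag=S, channel=11, source=east, power=7, freq=18}: freq = 18 — does not pass, so No.
{tag=P, channel=19, source=west, power=11, freq=10}: freq = 10 — does not pass, so No.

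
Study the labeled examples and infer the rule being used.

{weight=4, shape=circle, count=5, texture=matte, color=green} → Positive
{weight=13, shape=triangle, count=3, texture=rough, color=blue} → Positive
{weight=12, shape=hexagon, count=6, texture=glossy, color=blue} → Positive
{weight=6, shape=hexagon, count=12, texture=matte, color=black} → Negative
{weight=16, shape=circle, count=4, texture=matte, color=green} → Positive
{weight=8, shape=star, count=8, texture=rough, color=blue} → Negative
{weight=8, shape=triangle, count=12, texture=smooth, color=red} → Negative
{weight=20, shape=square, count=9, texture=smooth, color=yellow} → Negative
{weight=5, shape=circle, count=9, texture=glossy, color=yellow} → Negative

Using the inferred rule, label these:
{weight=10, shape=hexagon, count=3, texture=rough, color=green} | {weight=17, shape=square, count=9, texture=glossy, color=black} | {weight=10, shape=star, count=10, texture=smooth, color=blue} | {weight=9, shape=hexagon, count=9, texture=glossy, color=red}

One predicate separates the groups cleanly: count ≤ 6.

Positive, Negative, Negative, Negative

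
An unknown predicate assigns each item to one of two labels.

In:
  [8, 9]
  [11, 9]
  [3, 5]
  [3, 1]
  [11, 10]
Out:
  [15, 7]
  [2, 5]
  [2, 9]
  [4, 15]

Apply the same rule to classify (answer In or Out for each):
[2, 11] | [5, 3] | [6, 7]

Out, In, In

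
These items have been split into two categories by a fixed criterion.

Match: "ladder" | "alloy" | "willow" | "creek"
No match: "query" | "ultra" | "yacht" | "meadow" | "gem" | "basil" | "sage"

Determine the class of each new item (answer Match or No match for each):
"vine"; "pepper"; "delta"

No match, Match, No match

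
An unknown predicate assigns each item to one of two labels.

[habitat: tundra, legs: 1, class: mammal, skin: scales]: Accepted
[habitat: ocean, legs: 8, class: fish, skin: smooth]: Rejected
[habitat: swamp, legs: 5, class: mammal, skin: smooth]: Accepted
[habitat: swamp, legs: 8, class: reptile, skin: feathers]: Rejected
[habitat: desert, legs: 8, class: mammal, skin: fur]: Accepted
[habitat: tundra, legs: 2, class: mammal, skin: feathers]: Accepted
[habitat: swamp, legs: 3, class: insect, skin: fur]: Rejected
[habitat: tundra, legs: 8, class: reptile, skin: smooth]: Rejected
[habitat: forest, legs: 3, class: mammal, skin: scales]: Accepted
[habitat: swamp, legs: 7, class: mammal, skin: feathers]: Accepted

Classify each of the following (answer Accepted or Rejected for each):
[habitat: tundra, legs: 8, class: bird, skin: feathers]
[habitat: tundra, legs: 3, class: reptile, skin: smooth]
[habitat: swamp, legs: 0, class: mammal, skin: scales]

Checking candidate rules against both groups, what survives is: class is mammal.
Rejected: [habitat: tundra, legs: 8, class: bird, skin: feathers], since class is bird. Rejected: [habitat: tundra, legs: 3, class: reptile, skin: smooth], since class is reptile. Accepted: [habitat: swamp, legs: 0, class: mammal, skin: scales], since class is mammal.

Rejected, Rejected, Accepted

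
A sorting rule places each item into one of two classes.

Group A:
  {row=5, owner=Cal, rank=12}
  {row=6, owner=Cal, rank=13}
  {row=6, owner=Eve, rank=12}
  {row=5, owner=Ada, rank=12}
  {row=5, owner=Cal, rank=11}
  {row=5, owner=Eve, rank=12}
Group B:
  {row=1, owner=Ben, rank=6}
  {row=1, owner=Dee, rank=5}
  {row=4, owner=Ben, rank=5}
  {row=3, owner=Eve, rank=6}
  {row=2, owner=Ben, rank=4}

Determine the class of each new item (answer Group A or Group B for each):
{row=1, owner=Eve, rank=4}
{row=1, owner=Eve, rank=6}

The distinguishing property — row ≥ 5 — holds for all the 'Group A' cases and none of the 'Group B' cases.

Group B, Group B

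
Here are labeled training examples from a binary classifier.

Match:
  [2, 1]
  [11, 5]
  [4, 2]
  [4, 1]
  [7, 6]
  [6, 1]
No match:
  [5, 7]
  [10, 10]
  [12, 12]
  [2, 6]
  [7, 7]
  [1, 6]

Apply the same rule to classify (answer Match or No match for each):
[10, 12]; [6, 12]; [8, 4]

Checking candidate rules against both groups, what survives is: first > second.

No match, No match, Match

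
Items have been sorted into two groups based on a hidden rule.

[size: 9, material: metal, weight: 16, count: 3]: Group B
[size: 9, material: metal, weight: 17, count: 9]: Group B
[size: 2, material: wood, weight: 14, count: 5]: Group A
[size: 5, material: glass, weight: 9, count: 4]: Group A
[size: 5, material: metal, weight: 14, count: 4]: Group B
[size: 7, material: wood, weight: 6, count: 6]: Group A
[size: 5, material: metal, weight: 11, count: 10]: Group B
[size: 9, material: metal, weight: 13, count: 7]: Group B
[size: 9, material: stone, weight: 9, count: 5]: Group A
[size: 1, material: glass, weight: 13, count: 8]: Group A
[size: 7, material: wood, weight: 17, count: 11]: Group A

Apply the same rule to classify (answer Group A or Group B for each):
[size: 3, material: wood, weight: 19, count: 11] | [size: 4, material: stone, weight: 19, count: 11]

Group A, Group A

Rule: material is not metal. This holds for each 'Group A' example and fails for each 'Group B' one.
[size: 3, material: wood, weight: 19, count: 11] → material is wood → Group A.
[size: 4, material: stone, weight: 19, count: 11] → material is stone → Group A.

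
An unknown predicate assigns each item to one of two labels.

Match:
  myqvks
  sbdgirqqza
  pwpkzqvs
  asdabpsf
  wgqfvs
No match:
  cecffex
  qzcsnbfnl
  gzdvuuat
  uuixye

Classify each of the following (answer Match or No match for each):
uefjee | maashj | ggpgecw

No match, Match, No match

The simplest hypothesis consistent with all the labels is: even length AND contains 's'.
uefjee — length 6, no 's', hence No match. maashj — length 6, has 's', hence Match. ggpgecw — length 7, no 's', hence No match.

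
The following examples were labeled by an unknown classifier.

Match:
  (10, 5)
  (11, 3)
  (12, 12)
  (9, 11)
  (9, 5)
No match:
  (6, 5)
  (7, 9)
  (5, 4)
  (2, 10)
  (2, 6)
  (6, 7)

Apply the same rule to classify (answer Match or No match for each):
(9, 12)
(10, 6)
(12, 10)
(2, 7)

Match, Match, Match, No match

A rule that fits every label: first ≥ 9 — true of each 'Match' example, false of each 'No match' one.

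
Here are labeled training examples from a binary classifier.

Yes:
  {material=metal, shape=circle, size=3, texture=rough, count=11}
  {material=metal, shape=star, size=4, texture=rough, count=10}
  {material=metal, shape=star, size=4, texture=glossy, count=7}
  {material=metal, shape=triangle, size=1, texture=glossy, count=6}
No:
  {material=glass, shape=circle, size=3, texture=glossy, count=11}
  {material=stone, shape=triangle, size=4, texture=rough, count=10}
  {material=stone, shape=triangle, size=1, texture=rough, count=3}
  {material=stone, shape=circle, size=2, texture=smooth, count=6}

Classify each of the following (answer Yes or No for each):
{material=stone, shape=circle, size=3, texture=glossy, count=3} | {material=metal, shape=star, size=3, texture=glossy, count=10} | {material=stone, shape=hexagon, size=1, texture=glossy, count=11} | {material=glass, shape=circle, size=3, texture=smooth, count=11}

No, Yes, No, No

One predicate separates the groups cleanly: material is metal.
{material=stone, shape=circle, size=3, texture=glossy, count=3}: No (material is stone). {material=metal, shape=star, size=3, texture=glossy, count=10}: Yes (material is metal). {material=stone, shape=hexagon, size=1, texture=glossy, count=11}: No (material is stone). {material=glass, shape=circle, size=3, texture=smooth, count=11}: No (material is glass).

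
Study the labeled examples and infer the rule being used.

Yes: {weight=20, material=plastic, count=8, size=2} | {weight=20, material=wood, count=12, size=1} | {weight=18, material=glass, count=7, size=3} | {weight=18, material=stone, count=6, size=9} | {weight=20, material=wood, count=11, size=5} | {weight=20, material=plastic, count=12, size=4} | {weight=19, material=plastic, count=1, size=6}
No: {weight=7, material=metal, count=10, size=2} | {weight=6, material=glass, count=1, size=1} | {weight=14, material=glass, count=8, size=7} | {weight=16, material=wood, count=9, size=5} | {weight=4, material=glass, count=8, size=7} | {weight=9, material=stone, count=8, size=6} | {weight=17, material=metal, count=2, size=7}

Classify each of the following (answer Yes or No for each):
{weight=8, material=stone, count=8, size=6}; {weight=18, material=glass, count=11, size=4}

No, Yes

One predicate separates the groups cleanly: weight ≥ 18.
No: {weight=8, material=stone, count=8, size=6}, since weight = 8. Yes: {weight=18, material=glass, count=11, size=4}, since weight = 18.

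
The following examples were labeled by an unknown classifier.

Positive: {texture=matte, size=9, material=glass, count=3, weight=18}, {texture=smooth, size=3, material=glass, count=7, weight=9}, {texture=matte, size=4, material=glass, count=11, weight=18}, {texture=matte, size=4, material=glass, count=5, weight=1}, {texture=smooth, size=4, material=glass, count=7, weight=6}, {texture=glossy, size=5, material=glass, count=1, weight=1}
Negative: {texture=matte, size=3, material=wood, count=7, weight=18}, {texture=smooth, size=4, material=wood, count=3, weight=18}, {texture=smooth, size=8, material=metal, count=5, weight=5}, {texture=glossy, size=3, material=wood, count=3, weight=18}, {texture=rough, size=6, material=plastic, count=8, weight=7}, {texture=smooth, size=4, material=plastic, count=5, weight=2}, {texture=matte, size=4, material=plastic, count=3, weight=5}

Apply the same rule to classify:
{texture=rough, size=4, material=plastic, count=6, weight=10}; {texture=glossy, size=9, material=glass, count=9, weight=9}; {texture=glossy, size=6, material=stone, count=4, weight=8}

Negative, Positive, Negative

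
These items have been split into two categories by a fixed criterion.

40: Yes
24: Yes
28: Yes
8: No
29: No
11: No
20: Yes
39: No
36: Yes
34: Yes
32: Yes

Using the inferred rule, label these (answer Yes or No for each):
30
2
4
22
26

Yes, No, No, Yes, Yes

A rule that fits every label: even AND at least 11 — true of each 'Yes' example, false of each 'No' one.
30: Yes (30 is even, 30 ≥ 11).
2: No (2 is even, 2 < 11).
4: No (4 is even, 4 < 11).
22: Yes (22 is even, 22 ≥ 11).
26: Yes (26 is even, 26 ≥ 11).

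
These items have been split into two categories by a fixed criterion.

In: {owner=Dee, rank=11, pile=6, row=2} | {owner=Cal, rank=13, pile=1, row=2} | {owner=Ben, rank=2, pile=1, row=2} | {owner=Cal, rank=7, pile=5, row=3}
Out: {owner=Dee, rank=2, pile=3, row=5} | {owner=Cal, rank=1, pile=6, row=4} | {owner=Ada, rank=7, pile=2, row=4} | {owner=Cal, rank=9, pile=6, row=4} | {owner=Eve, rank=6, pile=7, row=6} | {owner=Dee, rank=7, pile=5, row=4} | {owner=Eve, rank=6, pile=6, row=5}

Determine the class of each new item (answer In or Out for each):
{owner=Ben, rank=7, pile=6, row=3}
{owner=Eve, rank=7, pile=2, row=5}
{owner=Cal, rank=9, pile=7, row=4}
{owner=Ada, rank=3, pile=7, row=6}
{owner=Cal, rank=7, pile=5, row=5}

The classifier is using: row ≤ 3.
{owner=Ben, rank=7, pile=6, row=3}: row = 3 — passes, so In. {owner=Eve, rank=7, pile=2, row=5}: row = 5 — doesn't match, so Out. {owner=Cal, rank=9, pile=7, row=4}: row = 4 — doesn't match, so Out. {owner=Ada, rank=3, pile=7, row=6}: row = 6 — doesn't match, so Out. {owner=Cal, rank=7, pile=5, row=5}: row = 5 — doesn't match, so Out.

In, Out, Out, Out, Out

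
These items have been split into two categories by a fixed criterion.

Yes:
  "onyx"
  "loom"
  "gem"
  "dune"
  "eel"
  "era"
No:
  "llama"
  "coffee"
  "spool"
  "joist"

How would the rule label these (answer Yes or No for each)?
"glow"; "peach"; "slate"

Yes, No, No

Every 'Yes' example satisfies: length ≤ 4. None of the 'No' examples do.
Yes: "glow", since length 4.
No: "peach", since length 5.
No: "slate", since length 5.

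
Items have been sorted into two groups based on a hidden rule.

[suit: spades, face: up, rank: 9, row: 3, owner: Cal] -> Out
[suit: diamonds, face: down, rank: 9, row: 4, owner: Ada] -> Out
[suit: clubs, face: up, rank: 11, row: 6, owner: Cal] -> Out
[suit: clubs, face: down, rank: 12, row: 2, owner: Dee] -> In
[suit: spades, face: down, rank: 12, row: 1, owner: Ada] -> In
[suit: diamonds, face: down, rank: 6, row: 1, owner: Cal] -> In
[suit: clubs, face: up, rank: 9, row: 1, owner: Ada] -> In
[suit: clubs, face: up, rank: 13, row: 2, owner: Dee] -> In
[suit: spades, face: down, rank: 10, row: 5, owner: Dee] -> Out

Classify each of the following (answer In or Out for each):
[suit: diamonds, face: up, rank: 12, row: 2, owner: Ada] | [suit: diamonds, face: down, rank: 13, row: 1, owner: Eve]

In, In

The rule appears to be: row ≤ 2.
[suit: diamonds, face: up, rank: 12, row: 2, owner: Ada]: row = 2, qualifies → In. [suit: diamonds, face: down, rank: 13, row: 1, owner: Eve]: row = 1, qualifies → In.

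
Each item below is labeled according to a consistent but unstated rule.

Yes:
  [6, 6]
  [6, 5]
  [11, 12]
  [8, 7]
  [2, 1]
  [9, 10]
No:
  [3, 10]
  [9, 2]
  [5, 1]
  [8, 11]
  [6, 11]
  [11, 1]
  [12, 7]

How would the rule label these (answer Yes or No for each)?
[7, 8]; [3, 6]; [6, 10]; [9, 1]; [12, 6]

Yes, No, No, No, No

The classifier is using: |first − second| ≤ 1.
[7, 8] — |7−8| = 1, hence Yes.
[3, 6] — |3−6| = 3, hence No.
[6, 10] — |6−10| = 4, hence No.
[9, 1] — |9−1| = 8, hence No.
[12, 6] — |12−6| = 6, hence No.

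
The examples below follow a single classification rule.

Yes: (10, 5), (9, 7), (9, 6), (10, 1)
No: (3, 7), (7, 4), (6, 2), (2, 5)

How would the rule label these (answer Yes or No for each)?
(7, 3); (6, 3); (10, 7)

The distinguishing property — first ≥ 9 — holds for all the 'Yes' cases and none of the 'No' cases.
(7, 3) → first 7 → No. (6, 3) → first 6 → No. (10, 7) → first 10 → Yes.

No, No, Yes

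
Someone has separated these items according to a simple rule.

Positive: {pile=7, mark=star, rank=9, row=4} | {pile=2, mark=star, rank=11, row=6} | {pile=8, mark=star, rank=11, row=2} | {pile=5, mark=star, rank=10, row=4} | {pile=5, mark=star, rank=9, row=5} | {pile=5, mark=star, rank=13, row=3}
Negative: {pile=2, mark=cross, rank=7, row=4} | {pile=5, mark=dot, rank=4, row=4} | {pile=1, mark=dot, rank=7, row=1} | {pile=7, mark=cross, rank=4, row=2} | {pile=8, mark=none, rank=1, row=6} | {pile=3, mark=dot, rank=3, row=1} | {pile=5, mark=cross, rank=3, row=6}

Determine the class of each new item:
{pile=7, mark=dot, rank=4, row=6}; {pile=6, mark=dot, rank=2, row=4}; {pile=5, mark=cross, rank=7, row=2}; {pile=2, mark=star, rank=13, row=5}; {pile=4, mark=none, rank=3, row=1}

Negative, Negative, Negative, Positive, Negative

A rule that fits every label: mark is star — true of each 'Positive' example, false of each 'Negative' one.
{pile=7, mark=dot, rank=4, row=6}: mark is dot — fails this test, so Negative. {pile=6, mark=dot, rank=2, row=4}: mark is dot — fails this test, so Negative. {pile=5, mark=cross, rank=7, row=2}: mark is cross — fails this test, so Negative. {pile=2, mark=star, rank=13, row=5}: mark is star — meets the rule, so Positive. {pile=4, mark=none, rank=3, row=1}: mark is none — fails this test, so Negative.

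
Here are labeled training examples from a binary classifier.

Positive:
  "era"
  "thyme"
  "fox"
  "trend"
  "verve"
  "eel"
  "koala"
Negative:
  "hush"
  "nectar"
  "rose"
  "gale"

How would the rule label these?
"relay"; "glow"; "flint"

Positive, Negative, Positive

Comparing the two groups points to one rule — odd length.
"relay" → length 5 → Positive. "glow" → length 4 → Negative. "flint" → length 5 → Positive.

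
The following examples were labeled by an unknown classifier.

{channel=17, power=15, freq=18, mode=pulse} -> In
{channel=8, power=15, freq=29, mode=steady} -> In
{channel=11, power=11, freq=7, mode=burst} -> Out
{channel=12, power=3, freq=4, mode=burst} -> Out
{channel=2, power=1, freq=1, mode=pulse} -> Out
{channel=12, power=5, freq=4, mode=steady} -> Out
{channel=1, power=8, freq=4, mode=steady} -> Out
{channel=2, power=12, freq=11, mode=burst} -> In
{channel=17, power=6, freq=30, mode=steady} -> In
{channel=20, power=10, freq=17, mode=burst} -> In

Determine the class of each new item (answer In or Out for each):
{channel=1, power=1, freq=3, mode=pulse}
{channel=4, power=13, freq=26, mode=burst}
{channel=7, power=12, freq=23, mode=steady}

'In' ⟺ freq ≥ 11.
Out: {channel=1, power=1, freq=3, mode=pulse}, since freq = 3. In: {channel=4, power=13, freq=26, mode=burst}, since freq = 26. In: {channel=7, power=12, freq=23, mode=steady}, since freq = 23.

Out, In, In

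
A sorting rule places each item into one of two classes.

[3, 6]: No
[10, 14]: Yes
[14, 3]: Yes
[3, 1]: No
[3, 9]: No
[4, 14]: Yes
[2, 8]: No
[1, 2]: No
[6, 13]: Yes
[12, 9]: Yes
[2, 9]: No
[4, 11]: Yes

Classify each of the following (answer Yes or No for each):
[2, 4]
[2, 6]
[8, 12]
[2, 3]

All 'Yes' examples share one property — sum ≥ 15 — and every 'No' example lacks it.

No, No, Yes, No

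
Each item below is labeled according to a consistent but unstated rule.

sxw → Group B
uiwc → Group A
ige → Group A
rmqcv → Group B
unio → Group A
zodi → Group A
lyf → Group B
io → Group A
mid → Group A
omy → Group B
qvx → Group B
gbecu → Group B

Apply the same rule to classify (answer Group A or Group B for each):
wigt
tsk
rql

Group A, Group B, Group B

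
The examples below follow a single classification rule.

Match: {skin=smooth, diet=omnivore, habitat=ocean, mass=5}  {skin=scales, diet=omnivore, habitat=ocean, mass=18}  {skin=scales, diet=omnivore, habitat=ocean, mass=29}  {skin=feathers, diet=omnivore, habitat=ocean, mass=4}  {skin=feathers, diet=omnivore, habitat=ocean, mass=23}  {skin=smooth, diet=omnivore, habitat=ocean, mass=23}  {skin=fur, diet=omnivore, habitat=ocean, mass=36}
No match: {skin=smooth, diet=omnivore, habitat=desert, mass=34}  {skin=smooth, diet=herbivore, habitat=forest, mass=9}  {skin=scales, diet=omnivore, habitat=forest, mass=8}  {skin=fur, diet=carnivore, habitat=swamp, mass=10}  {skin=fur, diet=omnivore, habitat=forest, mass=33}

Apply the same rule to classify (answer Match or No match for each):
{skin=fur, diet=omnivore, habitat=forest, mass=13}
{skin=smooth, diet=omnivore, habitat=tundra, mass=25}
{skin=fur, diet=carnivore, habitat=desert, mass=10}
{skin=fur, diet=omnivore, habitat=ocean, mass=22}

No match, No match, No match, Match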